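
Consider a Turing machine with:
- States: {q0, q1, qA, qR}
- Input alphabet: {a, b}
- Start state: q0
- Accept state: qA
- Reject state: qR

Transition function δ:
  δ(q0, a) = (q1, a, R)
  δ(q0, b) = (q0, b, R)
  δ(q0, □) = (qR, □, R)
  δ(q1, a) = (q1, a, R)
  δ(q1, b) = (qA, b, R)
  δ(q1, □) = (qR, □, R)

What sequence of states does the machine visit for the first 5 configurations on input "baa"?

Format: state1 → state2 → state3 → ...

Execution trace:
Initial: [q0]baa
Step 1: δ(q0, b) = (q0, b, R) → b[q0]aa
Step 2: δ(q0, a) = (q1, a, R) → ba[q1]a
Step 3: δ(q1, a) = (q1, a, R) → baa[q1]□
Step 4: δ(q1, □) = (qR, □, R) → baa□[qR]□

The machine reaches the reject state qR and halts.

State sequence: q0 → q0 → q1 → q1 → qR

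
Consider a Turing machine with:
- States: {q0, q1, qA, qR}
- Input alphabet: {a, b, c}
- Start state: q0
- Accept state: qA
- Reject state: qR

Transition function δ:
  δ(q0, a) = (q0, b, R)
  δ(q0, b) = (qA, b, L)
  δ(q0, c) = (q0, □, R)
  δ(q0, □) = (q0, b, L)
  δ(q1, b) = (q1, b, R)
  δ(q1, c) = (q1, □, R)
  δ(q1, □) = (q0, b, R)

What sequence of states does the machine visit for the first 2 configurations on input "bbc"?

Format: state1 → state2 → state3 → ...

Execution trace:
Initial: [q0]bbc
Step 1: δ(q0, b) = (qA, b, L) → [qA]□bbc

The machine reaches the accept state qA and halts.

State sequence: q0 → qA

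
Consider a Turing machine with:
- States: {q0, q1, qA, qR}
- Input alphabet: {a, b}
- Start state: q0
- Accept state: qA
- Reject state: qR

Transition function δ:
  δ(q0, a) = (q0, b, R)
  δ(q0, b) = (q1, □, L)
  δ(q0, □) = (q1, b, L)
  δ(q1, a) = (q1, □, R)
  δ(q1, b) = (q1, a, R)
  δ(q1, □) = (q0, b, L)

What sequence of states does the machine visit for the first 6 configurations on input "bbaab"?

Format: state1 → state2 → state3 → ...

Execution trace:
Initial: [q0]bbaab
Step 1: δ(q0, b) = (q1, □, L) → [q1]□□baab
Step 2: δ(q1, □) = (q0, b, L) → [q0]□b□baab
Step 3: δ(q0, □) = (q1, b, L) → [q1]□bb□baab
Step 4: δ(q1, □) = (q0, b, L) → [q0]□bbb□baab
Step 5: δ(q0, □) = (q1, b, L) → [q1]□bbbb□baab

State sequence: q0 → q1 → q0 → q1 → q0 → q1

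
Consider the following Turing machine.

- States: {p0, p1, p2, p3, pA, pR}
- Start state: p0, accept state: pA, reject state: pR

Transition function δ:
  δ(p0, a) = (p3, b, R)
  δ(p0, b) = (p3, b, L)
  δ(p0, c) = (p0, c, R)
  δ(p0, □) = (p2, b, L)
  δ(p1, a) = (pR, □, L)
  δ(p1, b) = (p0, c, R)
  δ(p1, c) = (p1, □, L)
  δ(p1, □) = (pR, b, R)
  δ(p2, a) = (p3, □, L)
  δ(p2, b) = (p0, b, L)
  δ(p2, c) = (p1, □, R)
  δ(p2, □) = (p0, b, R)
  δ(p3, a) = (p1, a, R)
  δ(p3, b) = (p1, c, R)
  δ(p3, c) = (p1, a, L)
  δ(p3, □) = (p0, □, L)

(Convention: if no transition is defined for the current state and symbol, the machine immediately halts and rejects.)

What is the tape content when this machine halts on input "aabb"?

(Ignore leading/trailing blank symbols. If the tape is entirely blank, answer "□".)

Execution trace:
Initial: [p0]aabb
Step 1: δ(p0, a) = (p3, b, R) → b[p3]abb
Step 2: δ(p3, a) = (p1, a, R) → ba[p1]bb
Step 3: δ(p1, b) = (p0, c, R) → bac[p0]b
Step 4: δ(p0, b) = (p3, b, L) → ba[p3]cb
Step 5: δ(p3, c) = (p1, a, L) → b[p1]aab
Step 6: δ(p1, a) = (pR, □, L) → [pR]b□ab

The machine reaches the reject state pR and halts.

Final tape (ignoring leading/trailing blanks): b□ab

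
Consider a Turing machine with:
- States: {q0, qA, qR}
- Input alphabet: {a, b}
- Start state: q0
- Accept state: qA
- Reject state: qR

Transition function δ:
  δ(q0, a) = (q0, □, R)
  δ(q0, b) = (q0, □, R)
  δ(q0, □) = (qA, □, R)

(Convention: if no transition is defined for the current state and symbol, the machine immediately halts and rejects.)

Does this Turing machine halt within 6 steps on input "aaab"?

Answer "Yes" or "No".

Execution trace:
Initial: [q0]aaab
Step 1: δ(q0, a) = (q0, □, R) → □[q0]aab
Step 2: δ(q0, a) = (q0, □, R) → □□[q0]ab
Step 3: δ(q0, a) = (q0, □, R) → □□□[q0]b
Step 4: δ(q0, b) = (q0, □, R) → □□□□[q0]□
Step 5: δ(q0, □) = (qA, □, R) → □□□□□[qA]□

The machine reaches the accept state qA and halts.
The machine halted after 5 steps (within the 6-step bound).

Answer: Yes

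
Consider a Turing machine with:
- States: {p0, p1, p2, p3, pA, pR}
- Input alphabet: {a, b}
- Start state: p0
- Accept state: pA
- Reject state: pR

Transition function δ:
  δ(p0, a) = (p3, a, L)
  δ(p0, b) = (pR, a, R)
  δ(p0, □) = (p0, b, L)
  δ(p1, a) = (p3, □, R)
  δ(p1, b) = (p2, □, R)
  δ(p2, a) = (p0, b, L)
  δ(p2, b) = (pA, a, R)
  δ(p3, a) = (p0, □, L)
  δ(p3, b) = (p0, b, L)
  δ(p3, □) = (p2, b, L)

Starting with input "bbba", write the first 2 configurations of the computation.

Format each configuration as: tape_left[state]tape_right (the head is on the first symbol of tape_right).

Transitions applied:
Step 1: δ(p0, b) = (pR, a, R)

The first 2 configurations are:
[p0]bbba ⊢ a[pR]bba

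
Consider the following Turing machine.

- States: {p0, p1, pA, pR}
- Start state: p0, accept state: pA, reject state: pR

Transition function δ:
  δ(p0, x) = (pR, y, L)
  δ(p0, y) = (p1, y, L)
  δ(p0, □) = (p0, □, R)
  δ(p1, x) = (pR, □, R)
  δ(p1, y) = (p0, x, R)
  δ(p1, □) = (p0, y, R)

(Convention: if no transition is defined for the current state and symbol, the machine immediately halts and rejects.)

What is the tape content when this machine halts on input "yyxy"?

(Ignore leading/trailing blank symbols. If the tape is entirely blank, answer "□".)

Execution trace:
Initial: [p0]yyxy
Step 1: δ(p0, y) = (p1, y, L) → [p1]□yyxy
Step 2: δ(p1, □) = (p0, y, R) → y[p0]yyxy
Step 3: δ(p0, y) = (p1, y, L) → [p1]yyyxy
Step 4: δ(p1, y) = (p0, x, R) → x[p0]yyxy
Step 5: δ(p0, y) = (p1, y, L) → [p1]xyyxy
Step 6: δ(p1, x) = (pR, □, R) → □[pR]yyxy

The machine reaches the reject state pR and halts.

Final tape (ignoring leading/trailing blanks): yyxy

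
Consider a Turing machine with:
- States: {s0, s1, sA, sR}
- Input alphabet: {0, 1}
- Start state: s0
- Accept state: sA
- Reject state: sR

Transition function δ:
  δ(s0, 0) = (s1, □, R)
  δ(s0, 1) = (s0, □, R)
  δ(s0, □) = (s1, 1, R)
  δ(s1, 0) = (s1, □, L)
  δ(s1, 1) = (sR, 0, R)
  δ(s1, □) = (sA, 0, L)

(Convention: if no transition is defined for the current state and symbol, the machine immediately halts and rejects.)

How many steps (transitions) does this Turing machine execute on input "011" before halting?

Execution trace:
Initial: [s0]011
Step 1: δ(s0, 0) = (s1, □, R) → □[s1]11
Step 2: δ(s1, 1) = (sR, 0, R) → □0[sR]1

The machine reaches the reject state sR and halts.

The machine executed 2 steps before halting.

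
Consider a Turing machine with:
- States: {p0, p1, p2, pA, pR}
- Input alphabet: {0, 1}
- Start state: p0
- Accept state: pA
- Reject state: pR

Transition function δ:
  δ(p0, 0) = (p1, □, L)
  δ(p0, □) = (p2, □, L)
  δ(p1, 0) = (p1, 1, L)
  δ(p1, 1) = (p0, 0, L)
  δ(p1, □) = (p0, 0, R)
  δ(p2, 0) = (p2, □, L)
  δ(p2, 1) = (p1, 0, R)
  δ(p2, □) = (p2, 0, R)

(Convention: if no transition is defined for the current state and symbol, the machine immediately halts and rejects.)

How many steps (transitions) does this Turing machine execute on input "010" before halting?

Execution trace:
Initial: [p0]010
Step 1: δ(p0, 0) = (p1, □, L) → [p1]□□10
Step 2: δ(p1, □) = (p0, 0, R) → 0[p0]□10
Step 3: δ(p0, □) = (p2, □, L) → [p2]0□10
Step 4: δ(p2, 0) = (p2, □, L) → [p2]□□□10
Step 5: δ(p2, □) = (p2, 0, R) → 0[p2]□□10
Step 6: δ(p2, □) = (p2, 0, R) → 00[p2]□10
Step 7: δ(p2, □) = (p2, 0, R) → 000[p2]10
Step 8: δ(p2, 1) = (p1, 0, R) → 0000[p1]0
Step 9: δ(p1, 0) = (p1, 1, L) → 000[p1]01
Step 10: δ(p1, 0) = (p1, 1, L) → 00[p1]011
Step 11: δ(p1, 0) = (p1, 1, L) → 0[p1]0111
Step 12: δ(p1, 0) = (p1, 1, L) → [p1]01111
Step 13: δ(p1, 0) = (p1, 1, L) → [p1]□11111
Step 14: δ(p1, □) = (p0, 0, R) → 0[p0]11111

No transition is defined for δ(p0, 1). By convention the machine halts and rejects.

The machine executed 14 steps before halting.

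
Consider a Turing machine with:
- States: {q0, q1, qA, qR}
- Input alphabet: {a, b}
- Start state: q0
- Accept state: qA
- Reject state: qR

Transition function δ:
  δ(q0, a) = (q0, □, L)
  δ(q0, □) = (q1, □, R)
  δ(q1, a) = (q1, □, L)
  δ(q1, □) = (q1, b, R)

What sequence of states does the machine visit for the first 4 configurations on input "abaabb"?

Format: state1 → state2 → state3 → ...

Execution trace:
Initial: [q0]abaabb
Step 1: δ(q0, a) = (q0, □, L) → [q0]□□baabb
Step 2: δ(q0, □) = (q1, □, R) → □[q1]□baabb
Step 3: δ(q1, □) = (q1, b, R) → □b[q1]baabb

No transition is defined for δ(q1, b). By convention the machine halts and rejects.

State sequence: q0 → q0 → q1 → q1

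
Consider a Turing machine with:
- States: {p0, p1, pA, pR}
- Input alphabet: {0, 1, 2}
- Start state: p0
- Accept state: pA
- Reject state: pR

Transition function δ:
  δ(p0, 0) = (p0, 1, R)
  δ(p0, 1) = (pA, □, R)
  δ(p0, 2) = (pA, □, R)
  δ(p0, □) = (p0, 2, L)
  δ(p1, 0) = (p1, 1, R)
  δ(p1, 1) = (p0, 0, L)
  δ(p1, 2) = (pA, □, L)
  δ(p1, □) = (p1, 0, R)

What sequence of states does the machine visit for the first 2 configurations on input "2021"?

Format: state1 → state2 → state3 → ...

Execution trace:
Initial: [p0]2021
Step 1: δ(p0, 2) = (pA, □, R) → □[pA]021

The machine reaches the accept state pA and halts.

State sequence: p0 → pA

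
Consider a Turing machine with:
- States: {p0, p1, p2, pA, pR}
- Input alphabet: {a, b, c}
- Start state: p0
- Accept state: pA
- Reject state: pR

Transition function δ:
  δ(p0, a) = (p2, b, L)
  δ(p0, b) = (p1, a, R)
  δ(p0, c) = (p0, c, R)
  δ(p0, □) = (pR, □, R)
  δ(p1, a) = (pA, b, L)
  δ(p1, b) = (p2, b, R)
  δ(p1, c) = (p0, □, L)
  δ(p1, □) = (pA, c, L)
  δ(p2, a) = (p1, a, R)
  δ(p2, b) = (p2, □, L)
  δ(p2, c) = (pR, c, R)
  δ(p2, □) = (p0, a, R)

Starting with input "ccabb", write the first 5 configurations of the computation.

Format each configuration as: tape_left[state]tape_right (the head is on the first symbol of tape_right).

Transitions applied:
Step 1: δ(p0, c) = (p0, c, R)
Step 2: δ(p0, c) = (p0, c, R)
Step 3: δ(p0, a) = (p2, b, L)
Step 4: δ(p2, c) = (pR, c, R)

The first 5 configurations are:
[p0]ccabb ⊢ c[p0]cabb ⊢ cc[p0]abb ⊢ c[p2]cbbb ⊢ cc[pR]bbb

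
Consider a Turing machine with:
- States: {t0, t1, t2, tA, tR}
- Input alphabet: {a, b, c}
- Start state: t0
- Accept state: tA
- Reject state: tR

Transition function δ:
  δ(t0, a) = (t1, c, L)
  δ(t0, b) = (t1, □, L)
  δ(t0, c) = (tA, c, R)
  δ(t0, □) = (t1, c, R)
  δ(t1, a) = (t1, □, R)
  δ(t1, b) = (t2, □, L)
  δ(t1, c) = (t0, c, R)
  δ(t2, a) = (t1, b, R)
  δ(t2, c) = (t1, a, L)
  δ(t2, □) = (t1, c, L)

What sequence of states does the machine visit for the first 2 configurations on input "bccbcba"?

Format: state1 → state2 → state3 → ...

Execution trace:
Initial: [t0]bccbcba
Step 1: δ(t0, b) = (t1, □, L) → [t1]□□ccbcba

No transition is defined for δ(t1, □). By convention the machine halts and rejects.

State sequence: t0 → t1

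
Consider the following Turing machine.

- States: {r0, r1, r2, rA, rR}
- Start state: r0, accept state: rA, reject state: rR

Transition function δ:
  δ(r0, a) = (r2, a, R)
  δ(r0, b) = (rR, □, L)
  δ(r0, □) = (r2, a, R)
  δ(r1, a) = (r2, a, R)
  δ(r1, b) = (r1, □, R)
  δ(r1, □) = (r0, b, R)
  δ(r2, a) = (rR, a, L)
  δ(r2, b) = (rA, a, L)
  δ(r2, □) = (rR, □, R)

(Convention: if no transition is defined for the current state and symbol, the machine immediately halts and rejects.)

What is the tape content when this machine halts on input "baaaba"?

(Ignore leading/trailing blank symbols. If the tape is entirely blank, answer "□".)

Execution trace:
Initial: [r0]baaaba
Step 1: δ(r0, b) = (rR, □, L) → [rR]□□aaaba

The machine reaches the reject state rR and halts.

Final tape (ignoring leading/trailing blanks): aaaba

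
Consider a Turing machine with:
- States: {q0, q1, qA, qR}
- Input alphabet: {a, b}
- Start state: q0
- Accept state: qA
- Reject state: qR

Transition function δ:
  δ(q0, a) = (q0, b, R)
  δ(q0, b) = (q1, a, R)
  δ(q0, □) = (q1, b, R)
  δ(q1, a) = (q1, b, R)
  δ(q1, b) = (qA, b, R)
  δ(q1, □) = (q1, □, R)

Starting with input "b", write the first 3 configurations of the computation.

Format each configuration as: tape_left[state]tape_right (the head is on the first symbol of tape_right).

Transitions applied:
Step 1: δ(q0, b) = (q1, a, R)
Step 2: δ(q1, □) = (q1, □, R)

The first 3 configurations are:
[q0]b ⊢ a[q1]□ ⊢ a□[q1]□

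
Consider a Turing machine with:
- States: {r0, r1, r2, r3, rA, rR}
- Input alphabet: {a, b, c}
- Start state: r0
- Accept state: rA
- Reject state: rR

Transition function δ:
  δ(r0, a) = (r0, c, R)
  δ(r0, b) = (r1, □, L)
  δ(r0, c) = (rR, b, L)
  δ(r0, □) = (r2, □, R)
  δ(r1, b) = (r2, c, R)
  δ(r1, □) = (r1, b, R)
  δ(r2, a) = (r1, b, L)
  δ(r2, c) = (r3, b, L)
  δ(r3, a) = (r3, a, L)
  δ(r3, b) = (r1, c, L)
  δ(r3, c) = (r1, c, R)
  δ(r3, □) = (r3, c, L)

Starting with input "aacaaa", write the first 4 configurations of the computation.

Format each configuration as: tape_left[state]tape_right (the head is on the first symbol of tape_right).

Transitions applied:
Step 1: δ(r0, a) = (r0, c, R)
Step 2: δ(r0, a) = (r0, c, R)
Step 3: δ(r0, c) = (rR, b, L)

The first 4 configurations are:
[r0]aacaaa ⊢ c[r0]acaaa ⊢ cc[r0]caaa ⊢ c[rR]cbaaa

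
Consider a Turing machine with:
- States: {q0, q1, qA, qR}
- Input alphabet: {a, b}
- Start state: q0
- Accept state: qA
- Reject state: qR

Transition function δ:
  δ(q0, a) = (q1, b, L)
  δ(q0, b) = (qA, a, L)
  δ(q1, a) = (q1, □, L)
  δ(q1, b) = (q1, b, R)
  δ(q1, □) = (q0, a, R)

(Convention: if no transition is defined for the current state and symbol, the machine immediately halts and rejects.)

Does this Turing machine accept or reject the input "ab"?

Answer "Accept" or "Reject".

Execution trace:
Initial: [q0]ab
Step 1: δ(q0, a) = (q1, b, L) → [q1]□bb
Step 2: δ(q1, □) = (q0, a, R) → a[q0]bb
Step 3: δ(q0, b) = (qA, a, L) → [qA]aab

The machine reaches the accept state qA and halts.

Answer: Accept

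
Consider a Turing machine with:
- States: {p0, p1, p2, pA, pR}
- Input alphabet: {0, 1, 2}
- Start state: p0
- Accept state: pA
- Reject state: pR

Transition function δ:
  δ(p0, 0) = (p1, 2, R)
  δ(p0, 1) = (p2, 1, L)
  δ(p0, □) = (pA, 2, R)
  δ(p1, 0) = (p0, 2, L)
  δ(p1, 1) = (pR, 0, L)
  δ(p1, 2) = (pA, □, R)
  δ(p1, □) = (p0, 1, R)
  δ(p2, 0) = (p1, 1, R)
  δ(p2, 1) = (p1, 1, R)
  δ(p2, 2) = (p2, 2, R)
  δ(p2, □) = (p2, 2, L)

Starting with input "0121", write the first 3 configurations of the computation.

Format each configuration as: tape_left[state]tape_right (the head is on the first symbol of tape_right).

Transitions applied:
Step 1: δ(p0, 0) = (p1, 2, R)
Step 2: δ(p1, 1) = (pR, 0, L)

The first 3 configurations are:
[p0]0121 ⊢ 2[p1]121 ⊢ [pR]2021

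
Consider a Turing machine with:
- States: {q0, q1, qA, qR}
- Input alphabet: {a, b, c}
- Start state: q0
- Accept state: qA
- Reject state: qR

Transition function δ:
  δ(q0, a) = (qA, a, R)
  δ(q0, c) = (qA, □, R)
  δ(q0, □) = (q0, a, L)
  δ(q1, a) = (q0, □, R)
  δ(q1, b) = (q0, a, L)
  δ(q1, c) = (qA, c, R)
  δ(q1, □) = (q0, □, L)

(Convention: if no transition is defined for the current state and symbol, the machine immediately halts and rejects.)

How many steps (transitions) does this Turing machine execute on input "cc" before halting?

Execution trace:
Initial: [q0]cc
Step 1: δ(q0, c) = (qA, □, R) → □[qA]c

The machine reaches the accept state qA and halts.

The machine executed 1 step before halting.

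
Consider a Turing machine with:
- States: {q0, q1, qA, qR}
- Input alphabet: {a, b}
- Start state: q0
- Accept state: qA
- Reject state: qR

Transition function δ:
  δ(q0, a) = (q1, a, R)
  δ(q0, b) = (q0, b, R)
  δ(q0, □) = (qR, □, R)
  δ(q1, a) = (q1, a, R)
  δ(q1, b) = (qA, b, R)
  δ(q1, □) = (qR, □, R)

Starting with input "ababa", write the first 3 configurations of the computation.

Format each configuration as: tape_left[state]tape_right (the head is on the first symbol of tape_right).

Transitions applied:
Step 1: δ(q0, a) = (q1, a, R)
Step 2: δ(q1, b) = (qA, b, R)

The first 3 configurations are:
[q0]ababa ⊢ a[q1]baba ⊢ ab[qA]aba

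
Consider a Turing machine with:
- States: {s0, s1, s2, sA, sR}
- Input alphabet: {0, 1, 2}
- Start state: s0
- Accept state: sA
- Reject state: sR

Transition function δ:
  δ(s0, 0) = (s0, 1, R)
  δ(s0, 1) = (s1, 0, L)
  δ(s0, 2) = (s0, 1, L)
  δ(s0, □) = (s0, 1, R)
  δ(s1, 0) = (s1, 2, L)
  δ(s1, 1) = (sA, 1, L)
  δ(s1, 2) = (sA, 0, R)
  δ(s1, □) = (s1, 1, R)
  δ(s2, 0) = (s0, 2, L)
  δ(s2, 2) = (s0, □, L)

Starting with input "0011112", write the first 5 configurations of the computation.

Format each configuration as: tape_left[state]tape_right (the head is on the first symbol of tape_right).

Transitions applied:
Step 1: δ(s0, 0) = (s0, 1, R)
Step 2: δ(s0, 0) = (s0, 1, R)
Step 3: δ(s0, 1) = (s1, 0, L)
Step 4: δ(s1, 1) = (sA, 1, L)

The first 5 configurations are:
[s0]0011112 ⊢ 1[s0]011112 ⊢ 11[s0]11112 ⊢ 1[s1]101112 ⊢ [sA]1101112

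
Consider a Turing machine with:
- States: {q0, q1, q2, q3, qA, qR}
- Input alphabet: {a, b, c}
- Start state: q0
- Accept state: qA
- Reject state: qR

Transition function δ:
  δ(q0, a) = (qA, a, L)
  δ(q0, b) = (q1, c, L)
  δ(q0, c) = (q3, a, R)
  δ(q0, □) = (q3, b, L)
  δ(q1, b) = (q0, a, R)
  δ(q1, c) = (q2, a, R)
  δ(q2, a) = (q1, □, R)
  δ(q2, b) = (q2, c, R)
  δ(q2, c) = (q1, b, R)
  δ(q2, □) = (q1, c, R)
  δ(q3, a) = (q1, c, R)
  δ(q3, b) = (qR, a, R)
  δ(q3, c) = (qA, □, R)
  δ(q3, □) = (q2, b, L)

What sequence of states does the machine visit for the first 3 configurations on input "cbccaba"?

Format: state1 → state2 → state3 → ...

Execution trace:
Initial: [q0]cbccaba
Step 1: δ(q0, c) = (q3, a, R) → a[q3]bccaba
Step 2: δ(q3, b) = (qR, a, R) → aa[qR]ccaba

The machine reaches the reject state qR and halts.

State sequence: q0 → q3 → qR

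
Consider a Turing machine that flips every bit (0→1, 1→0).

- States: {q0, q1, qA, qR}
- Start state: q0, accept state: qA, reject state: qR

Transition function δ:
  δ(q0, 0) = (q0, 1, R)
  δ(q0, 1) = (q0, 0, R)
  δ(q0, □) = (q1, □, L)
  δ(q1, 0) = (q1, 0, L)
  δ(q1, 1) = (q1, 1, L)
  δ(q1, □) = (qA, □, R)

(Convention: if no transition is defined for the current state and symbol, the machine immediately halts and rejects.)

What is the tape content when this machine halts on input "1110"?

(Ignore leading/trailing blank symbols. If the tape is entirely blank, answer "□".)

Execution trace:
Initial: [q0]1110
Step 1: δ(q0, 1) = (q0, 0, R) → 0[q0]110
Step 2: δ(q0, 1) = (q0, 0, R) → 00[q0]10
Step 3: δ(q0, 1) = (q0, 0, R) → 000[q0]0
Step 4: δ(q0, 0) = (q0, 1, R) → 0001[q0]□
Step 5: δ(q0, □) = (q1, □, L) → 000[q1]1□
Step 6: δ(q1, 1) = (q1, 1, L) → 00[q1]01□
Step 7: δ(q1, 0) = (q1, 0, L) → 0[q1]001□
Step 8: δ(q1, 0) = (q1, 0, L) → [q1]0001□
Step 9: δ(q1, 0) = (q1, 0, L) → [q1]□0001□
Step 10: δ(q1, □) = (qA, □, R) → □[qA]0001□

The machine reaches the accept state qA and halts.

Final tape (ignoring leading/trailing blanks): 0001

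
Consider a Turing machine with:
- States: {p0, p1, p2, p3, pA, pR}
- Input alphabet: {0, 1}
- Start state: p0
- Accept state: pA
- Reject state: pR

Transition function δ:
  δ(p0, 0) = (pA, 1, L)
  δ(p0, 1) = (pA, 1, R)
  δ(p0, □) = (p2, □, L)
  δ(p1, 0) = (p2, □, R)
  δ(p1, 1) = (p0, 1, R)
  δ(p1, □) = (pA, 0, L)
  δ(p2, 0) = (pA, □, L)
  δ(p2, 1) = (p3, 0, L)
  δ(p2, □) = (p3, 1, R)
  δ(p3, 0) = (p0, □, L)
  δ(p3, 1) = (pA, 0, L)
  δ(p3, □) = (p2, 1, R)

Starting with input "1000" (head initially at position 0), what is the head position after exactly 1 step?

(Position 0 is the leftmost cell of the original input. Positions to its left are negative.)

Execution trace (head position shown):
Step 0: [p0]1000  (head at position 0)
Step 1: move right → 1[pA]000  (head at position 1)

After 1 step, the head is at position 1.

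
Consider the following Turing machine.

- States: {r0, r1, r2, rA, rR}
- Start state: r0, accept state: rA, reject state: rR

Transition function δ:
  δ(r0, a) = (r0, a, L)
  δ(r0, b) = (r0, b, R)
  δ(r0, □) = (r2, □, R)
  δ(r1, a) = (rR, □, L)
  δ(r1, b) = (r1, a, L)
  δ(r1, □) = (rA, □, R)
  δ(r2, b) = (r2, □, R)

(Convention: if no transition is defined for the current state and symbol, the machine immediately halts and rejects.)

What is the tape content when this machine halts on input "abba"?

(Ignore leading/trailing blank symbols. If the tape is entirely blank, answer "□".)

Execution trace:
Initial: [r0]abba
Step 1: δ(r0, a) = (r0, a, L) → [r0]□abba
Step 2: δ(r0, □) = (r2, □, R) → □[r2]abba

No transition is defined for δ(r2, a). By convention the machine halts and rejects.

Final tape (ignoring leading/trailing blanks): abba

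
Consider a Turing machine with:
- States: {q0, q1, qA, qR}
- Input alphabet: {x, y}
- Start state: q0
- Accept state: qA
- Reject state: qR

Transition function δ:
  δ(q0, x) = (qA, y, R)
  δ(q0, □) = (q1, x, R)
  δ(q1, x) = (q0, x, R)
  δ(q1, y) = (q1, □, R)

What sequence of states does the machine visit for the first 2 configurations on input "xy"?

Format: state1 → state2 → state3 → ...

Execution trace:
Initial: [q0]xy
Step 1: δ(q0, x) = (qA, y, R) → y[qA]y

The machine reaches the accept state qA and halts.

State sequence: q0 → qA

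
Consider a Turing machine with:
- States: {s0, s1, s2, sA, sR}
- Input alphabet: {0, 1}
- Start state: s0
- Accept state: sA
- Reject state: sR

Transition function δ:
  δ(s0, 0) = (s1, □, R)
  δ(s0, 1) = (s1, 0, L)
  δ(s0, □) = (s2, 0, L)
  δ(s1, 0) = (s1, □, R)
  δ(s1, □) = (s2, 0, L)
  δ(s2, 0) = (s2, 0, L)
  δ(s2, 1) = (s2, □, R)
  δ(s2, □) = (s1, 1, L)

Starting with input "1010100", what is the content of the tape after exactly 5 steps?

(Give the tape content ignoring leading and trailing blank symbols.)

Execution trace:
Initial: [s0]1010100
Step 1: δ(s0, 1) = (s1, 0, L) → [s1]□0010100
Step 2: δ(s1, □) = (s2, 0, L) → [s2]□00010100
Step 3: δ(s2, □) = (s1, 1, L) → [s1]□100010100
Step 4: δ(s1, □) = (s2, 0, L) → [s2]□0100010100
Step 5: δ(s2, □) = (s1, 1, L) → [s1]□10100010100

After 5 steps, the tape (ignoring leading/trailing blanks) is: 10100010100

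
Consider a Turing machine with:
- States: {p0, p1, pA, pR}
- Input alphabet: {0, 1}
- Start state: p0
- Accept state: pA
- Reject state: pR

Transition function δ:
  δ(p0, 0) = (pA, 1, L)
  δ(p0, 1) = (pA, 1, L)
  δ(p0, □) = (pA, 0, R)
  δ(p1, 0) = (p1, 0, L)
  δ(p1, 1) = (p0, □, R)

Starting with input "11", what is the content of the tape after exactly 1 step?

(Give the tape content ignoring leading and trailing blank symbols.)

Execution trace:
Initial: [p0]11
Step 1: δ(p0, 1) = (pA, 1, L) → [pA]□11

The machine reaches the accept state pA and halts.

After 1 step, the tape (ignoring leading/trailing blanks) is: 11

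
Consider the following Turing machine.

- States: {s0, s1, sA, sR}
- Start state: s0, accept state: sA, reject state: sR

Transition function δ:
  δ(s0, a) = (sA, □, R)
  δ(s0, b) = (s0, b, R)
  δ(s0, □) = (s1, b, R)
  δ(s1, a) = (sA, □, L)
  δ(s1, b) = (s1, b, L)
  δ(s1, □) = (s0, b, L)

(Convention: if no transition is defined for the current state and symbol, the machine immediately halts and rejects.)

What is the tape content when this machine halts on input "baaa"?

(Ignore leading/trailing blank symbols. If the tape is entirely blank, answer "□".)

Execution trace:
Initial: [s0]baaa
Step 1: δ(s0, b) = (s0, b, R) → b[s0]aaa
Step 2: δ(s0, a) = (sA, □, R) → b□[sA]aa

The machine reaches the accept state sA and halts.

Final tape (ignoring leading/trailing blanks): b□aa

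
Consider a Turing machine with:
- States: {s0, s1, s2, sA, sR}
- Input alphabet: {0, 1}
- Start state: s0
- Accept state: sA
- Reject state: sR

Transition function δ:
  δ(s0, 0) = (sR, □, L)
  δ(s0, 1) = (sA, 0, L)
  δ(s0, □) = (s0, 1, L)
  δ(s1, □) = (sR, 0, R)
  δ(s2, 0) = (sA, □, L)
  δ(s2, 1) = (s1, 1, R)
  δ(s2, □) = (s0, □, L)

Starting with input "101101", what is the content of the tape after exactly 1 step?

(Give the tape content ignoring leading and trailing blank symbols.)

Execution trace:
Initial: [s0]101101
Step 1: δ(s0, 1) = (sA, 0, L) → [sA]□001101

The machine reaches the accept state sA and halts.

After 1 step, the tape (ignoring leading/trailing blanks) is: 001101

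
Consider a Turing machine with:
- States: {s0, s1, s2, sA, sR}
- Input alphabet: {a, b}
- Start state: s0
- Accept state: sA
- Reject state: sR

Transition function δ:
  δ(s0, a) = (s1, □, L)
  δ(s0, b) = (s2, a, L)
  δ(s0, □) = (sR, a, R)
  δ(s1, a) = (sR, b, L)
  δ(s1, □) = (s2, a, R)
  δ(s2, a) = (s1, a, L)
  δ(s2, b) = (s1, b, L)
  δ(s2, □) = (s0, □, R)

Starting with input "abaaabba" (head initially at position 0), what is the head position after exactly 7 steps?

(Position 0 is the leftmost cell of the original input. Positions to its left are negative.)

Execution trace (head position shown):
Step 0: [s0]abaaabba  (head at position 0)
Step 1: move left → [s1]□□baaabba  (head at position -1)
Step 2: move right → a[s2]□baaabba  (head at position 0)
Step 3: move right → a□[s0]baaabba  (head at position 1)
Step 4: move left → a[s2]□aaaabba  (head at position 0)
Step 5: move right → a□[s0]aaaabba  (head at position 1)
Step 6: move left → a[s1]□□aaabba  (head at position 0)
Step 7: move right → aa[s2]□aaabba  (head at position 1)

After 7 steps, the head is at position 1.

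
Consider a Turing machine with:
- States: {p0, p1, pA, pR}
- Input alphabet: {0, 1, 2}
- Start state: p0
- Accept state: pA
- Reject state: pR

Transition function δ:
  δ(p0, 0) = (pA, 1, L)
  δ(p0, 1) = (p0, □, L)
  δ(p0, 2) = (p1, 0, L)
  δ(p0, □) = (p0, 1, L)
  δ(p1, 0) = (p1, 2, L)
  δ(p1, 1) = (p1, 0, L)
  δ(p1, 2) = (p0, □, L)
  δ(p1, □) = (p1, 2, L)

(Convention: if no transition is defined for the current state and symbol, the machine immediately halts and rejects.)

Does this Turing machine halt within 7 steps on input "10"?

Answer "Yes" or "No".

Execution trace:
Initial: [p0]10
Step 1: δ(p0, 1) = (p0, □, L) → [p0]□□0
Step 2: δ(p0, □) = (p0, 1, L) → [p0]□1□0
Step 3: δ(p0, □) = (p0, 1, L) → [p0]□11□0
Step 4: δ(p0, □) = (p0, 1, L) → [p0]□111□0
Step 5: δ(p0, □) = (p0, 1, L) → [p0]□1111□0
Step 6: δ(p0, □) = (p0, 1, L) → [p0]□11111□0
Step 7: δ(p0, □) = (p0, 1, L) → [p0]□111111□0

The machine has not reached a halting state after 7 steps.
The machine did not halt within the 7-step bound.

Answer: No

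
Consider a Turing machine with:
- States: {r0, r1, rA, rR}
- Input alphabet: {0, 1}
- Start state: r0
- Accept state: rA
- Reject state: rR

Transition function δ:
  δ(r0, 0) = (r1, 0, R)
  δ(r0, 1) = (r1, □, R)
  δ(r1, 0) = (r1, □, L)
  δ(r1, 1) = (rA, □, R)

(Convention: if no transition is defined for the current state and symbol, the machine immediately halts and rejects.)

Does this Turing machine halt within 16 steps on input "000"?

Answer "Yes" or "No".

Execution trace:
Initial: [r0]000
Step 1: δ(r0, 0) = (r1, 0, R) → 0[r1]00
Step 2: δ(r1, 0) = (r1, □, L) → [r1]0□0
Step 3: δ(r1, 0) = (r1, □, L) → [r1]□□□0

No transition is defined for δ(r1, □). By convention the machine halts and rejects.
The machine halted after 3 steps (within the 16-step bound).

Answer: Yes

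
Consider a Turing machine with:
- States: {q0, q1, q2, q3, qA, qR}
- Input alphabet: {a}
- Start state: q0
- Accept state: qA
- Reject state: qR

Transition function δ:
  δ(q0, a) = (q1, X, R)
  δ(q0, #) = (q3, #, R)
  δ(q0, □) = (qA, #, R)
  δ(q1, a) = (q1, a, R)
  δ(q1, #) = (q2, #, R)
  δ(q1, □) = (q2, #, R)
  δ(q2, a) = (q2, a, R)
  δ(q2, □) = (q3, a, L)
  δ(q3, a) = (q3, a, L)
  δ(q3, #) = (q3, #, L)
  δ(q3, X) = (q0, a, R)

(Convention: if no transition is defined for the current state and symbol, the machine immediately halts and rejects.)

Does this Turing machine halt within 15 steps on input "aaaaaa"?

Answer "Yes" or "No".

Execution trace:
Initial: [q0]aaaaaa
Step 1: δ(q0, a) = (q1, X, R) → X[q1]aaaaa
Step 2: δ(q1, a) = (q1, a, R) → Xa[q1]aaaa
Step 3: δ(q1, a) = (q1, a, R) → Xaa[q1]aaa
Step 4: δ(q1, a) = (q1, a, R) → Xaaa[q1]aa
Step 5: δ(q1, a) = (q1, a, R) → Xaaaa[q1]a
Step 6: δ(q1, a) = (q1, a, R) → Xaaaaa[q1]□
Step 7: δ(q1, □) = (q2, #, R) → Xaaaaa#[q2]□
Step 8: δ(q2, □) = (q3, a, L) → Xaaaaa[q3]#a
Step 9: δ(q3, #) = (q3, #, L) → Xaaaa[q3]a#a
Step 10: δ(q3, a) = (q3, a, L) → Xaaa[q3]aa#a
Step 11: δ(q3, a) = (q3, a, L) → Xaa[q3]aaa#a
Step 12: δ(q3, a) = (q3, a, L) → Xa[q3]aaaa#a
Step 13: δ(q3, a) = (q3, a, L) → X[q3]aaaaa#a
Step 14: δ(q3, a) = (q3, a, L) → [q3]Xaaaaa#a
Step 15: δ(q3, X) = (q0, a, R) → a[q0]aaaaa#a

The machine has not reached a halting state after 15 steps.
The machine did not halt within the 15-step bound.

Answer: No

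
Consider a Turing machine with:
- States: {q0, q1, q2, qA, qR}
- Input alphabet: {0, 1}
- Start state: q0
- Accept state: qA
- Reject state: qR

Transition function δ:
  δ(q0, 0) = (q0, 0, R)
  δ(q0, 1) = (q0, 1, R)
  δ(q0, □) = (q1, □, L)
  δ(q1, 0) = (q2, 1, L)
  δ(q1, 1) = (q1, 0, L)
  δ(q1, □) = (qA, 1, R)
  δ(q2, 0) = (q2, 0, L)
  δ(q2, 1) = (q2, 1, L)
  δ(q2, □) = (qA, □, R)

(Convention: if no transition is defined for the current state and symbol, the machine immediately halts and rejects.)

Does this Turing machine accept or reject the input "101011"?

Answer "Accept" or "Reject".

Execution trace:
Initial: [q0]101011
Step 1: δ(q0, 1) = (q0, 1, R) → 1[q0]01011
Step 2: δ(q0, 0) = (q0, 0, R) → 10[q0]1011
Step 3: δ(q0, 1) = (q0, 1, R) → 101[q0]011
Step 4: δ(q0, 0) = (q0, 0, R) → 1010[q0]11
Step 5: δ(q0, 1) = (q0, 1, R) → 10101[q0]1
Step 6: δ(q0, 1) = (q0, 1, R) → 101011[q0]□
Step 7: δ(q0, □) = (q1, □, L) → 10101[q1]1□
Step 8: δ(q1, 1) = (q1, 0, L) → 1010[q1]10□
Step 9: δ(q1, 1) = (q1, 0, L) → 101[q1]000□
Step 10: δ(q1, 0) = (q2, 1, L) → 10[q2]1100□
Step 11: δ(q2, 1) = (q2, 1, L) → 1[q2]01100□
Step 12: δ(q2, 0) = (q2, 0, L) → [q2]101100□
Step 13: δ(q2, 1) = (q2, 1, L) → [q2]□101100□
Step 14: δ(q2, □) = (qA, □, R) → □[qA]101100□

The machine reaches the accept state qA and halts.

Answer: Accept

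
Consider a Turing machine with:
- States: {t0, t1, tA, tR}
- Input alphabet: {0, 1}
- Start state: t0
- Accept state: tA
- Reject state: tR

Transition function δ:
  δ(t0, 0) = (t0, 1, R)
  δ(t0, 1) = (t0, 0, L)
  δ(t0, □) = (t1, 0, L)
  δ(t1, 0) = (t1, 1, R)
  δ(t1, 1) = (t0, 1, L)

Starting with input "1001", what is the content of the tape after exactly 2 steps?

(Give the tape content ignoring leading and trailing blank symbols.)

Execution trace:
Initial: [t0]1001
Step 1: δ(t0, 1) = (t0, 0, L) → [t0]□0001
Step 2: δ(t0, □) = (t1, 0, L) → [t1]□00001

No transition is defined for δ(t1, □). By convention the machine halts and rejects.

After 2 steps, the tape (ignoring leading/trailing blanks) is: 00001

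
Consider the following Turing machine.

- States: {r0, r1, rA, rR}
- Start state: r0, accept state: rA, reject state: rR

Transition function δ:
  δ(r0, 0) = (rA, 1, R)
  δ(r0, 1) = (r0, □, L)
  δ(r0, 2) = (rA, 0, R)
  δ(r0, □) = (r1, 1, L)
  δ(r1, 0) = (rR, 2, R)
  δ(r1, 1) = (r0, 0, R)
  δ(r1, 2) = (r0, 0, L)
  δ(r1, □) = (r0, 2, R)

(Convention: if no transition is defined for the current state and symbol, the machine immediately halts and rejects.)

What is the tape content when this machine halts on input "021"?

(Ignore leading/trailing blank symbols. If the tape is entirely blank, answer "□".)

Execution trace:
Initial: [r0]021
Step 1: δ(r0, 0) = (rA, 1, R) → 1[rA]21

The machine reaches the accept state rA and halts.

Final tape (ignoring leading/trailing blanks): 121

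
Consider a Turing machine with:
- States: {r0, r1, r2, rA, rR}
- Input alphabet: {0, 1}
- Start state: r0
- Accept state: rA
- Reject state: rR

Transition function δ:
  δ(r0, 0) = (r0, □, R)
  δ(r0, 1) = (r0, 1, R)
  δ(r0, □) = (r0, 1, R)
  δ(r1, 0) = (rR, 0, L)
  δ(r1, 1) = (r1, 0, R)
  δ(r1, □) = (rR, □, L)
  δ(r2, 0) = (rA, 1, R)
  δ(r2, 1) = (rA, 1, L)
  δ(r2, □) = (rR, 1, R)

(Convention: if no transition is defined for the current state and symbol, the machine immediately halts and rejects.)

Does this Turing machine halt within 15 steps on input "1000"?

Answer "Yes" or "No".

Execution trace:
Initial: [r0]1000
Step 1: δ(r0, 1) = (r0, 1, R) → 1[r0]000
Step 2: δ(r0, 0) = (r0, □, R) → 1□[r0]00
Step 3: δ(r0, 0) = (r0, □, R) → 1□□[r0]0
Step 4: δ(r0, 0) = (r0, □, R) → 1□□□[r0]□
Step 5: δ(r0, □) = (r0, 1, R) → 1□□□1[r0]□
Step 6: δ(r0, □) = (r0, 1, R) → 1□□□11[r0]□
Step 7: δ(r0, □) = (r0, 1, R) → 1□□□111[r0]□
Step 8: δ(r0, □) = (r0, 1, R) → 1□□□1111[r0]□
Step 9: δ(r0, □) = (r0, 1, R) → 1□□□11111[r0]□
Step 10: δ(r0, □) = (r0, 1, R) → 1□□□111111[r0]□
Step 11: δ(r0, □) = (r0, 1, R) → 1□□□1111111[r0]□
Step 12: δ(r0, □) = (r0, 1, R) → 1□□□11111111[r0]□
Step 13: δ(r0, □) = (r0, 1, R) → 1□□□111111111[r0]□
Step 14: δ(r0, □) = (r0, 1, R) → 1□□□1111111111[r0]□
Step 15: δ(r0, □) = (r0, 1, R) → 1□□□11111111111[r0]□

The machine has not reached a halting state after 15 steps.
The machine did not halt within the 15-step bound.

Answer: No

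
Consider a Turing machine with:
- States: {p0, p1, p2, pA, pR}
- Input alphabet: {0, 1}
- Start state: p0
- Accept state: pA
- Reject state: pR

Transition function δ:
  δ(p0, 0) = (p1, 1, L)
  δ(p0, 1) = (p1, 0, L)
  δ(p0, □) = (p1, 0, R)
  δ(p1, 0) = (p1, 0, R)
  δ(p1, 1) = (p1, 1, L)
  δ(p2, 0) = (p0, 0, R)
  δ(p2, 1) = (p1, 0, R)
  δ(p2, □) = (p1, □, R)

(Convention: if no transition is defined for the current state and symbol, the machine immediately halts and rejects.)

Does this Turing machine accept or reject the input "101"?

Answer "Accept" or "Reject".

Execution trace:
Initial: [p0]101
Step 1: δ(p0, 1) = (p1, 0, L) → [p1]□001

No transition is defined for δ(p1, □). By convention the machine halts and rejects.

Answer: Reject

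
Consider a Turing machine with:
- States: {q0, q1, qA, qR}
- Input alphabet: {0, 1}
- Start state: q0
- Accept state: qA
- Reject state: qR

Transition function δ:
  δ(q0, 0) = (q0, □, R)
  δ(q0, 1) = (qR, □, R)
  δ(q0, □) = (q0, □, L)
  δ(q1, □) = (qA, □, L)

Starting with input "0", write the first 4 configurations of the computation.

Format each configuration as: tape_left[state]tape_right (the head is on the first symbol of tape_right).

Transitions applied:
Step 1: δ(q0, 0) = (q0, □, R)
Step 2: δ(q0, □) = (q0, □, L)
Step 3: δ(q0, □) = (q0, □, L)

The first 4 configurations are:
[q0]0 ⊢ □[q0]□ ⊢ [q0]□□ ⊢ [q0]□□□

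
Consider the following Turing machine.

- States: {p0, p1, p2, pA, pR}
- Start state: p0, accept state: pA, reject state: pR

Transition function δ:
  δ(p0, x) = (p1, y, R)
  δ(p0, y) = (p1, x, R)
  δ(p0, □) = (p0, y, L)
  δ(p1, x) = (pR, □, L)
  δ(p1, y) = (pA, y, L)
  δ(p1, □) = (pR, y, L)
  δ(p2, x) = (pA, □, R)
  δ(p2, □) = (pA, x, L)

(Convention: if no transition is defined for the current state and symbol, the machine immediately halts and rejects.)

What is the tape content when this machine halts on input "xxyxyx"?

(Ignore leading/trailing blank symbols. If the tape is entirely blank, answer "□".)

Execution trace:
Initial: [p0]xxyxyx
Step 1: δ(p0, x) = (p1, y, R) → y[p1]xyxyx
Step 2: δ(p1, x) = (pR, □, L) → [pR]y□yxyx

The machine reaches the reject state pR and halts.

Final tape (ignoring leading/trailing blanks): y□yxyx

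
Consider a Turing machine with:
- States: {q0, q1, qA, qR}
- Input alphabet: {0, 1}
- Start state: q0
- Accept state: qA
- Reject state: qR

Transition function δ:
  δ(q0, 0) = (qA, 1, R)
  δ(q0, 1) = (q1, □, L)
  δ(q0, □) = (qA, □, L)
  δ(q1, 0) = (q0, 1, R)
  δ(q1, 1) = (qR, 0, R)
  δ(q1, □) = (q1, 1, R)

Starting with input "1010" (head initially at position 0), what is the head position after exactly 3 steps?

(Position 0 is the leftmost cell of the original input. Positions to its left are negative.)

Execution trace (head position shown):
Step 0: [q0]1010  (head at position 0)
Step 1: move left → [q1]□□010  (head at position -1)
Step 2: move right → 1[q1]□010  (head at position 0)
Step 3: move right → 11[q1]010  (head at position 1)

After 3 steps, the head is at position 1.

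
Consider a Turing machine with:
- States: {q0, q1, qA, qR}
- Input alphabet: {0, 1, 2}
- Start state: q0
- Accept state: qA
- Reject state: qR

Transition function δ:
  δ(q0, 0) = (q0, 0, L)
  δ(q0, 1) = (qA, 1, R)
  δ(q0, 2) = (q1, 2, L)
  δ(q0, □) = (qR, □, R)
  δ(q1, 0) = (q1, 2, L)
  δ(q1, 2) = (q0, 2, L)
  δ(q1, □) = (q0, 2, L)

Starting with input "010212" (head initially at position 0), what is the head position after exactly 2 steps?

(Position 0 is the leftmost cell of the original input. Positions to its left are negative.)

Execution trace (head position shown):
Step 0: [q0]010212  (head at position 0)
Step 1: move left → [q0]□010212  (head at position -1)
Step 2: move right → □[qR]010212  (head at position 0)

After 2 steps, the head is at position 0.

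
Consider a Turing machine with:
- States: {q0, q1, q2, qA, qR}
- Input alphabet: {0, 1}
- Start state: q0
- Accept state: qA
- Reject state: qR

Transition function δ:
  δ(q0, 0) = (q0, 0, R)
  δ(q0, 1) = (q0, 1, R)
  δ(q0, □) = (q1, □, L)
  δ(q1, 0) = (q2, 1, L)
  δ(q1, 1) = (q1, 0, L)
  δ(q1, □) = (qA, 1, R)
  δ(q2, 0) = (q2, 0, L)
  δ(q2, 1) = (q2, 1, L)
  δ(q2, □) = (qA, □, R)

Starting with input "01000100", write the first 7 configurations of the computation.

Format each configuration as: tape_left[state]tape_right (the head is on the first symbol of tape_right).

Transitions applied:
Step 1: δ(q0, 0) = (q0, 0, R)
Step 2: δ(q0, 1) = (q0, 1, R)
Step 3: δ(q0, 0) = (q0, 0, R)
Step 4: δ(q0, 0) = (q0, 0, R)
Step 5: δ(q0, 0) = (q0, 0, R)
Step 6: δ(q0, 1) = (q0, 1, R)

The first 7 configurations are:
[q0]01000100 ⊢ 0[q0]1000100 ⊢ 01[q0]000100 ⊢ 010[q0]00100 ⊢ 0100[q0]0100 ⊢ 01000[q0]100 ⊢ 010001[q0]00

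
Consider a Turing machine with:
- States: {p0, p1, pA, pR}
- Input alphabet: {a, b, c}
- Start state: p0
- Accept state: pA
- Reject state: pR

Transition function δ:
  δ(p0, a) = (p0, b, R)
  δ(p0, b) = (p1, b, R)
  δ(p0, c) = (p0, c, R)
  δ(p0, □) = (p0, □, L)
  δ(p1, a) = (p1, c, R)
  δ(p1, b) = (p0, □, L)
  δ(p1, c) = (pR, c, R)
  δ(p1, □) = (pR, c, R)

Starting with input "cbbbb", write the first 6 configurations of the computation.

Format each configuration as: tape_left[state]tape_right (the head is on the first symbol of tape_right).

Transitions applied:
Step 1: δ(p0, c) = (p0, c, R)
Step 2: δ(p0, b) = (p1, b, R)
Step 3: δ(p1, b) = (p0, □, L)
Step 4: δ(p0, b) = (p1, b, R)
Step 5: δ(p1, □) = (pR, c, R)

The first 6 configurations are:
[p0]cbbbb ⊢ c[p0]bbbb ⊢ cb[p1]bbb ⊢ c[p0]b□bb ⊢ cb[p1]□bb ⊢ cbc[pR]bb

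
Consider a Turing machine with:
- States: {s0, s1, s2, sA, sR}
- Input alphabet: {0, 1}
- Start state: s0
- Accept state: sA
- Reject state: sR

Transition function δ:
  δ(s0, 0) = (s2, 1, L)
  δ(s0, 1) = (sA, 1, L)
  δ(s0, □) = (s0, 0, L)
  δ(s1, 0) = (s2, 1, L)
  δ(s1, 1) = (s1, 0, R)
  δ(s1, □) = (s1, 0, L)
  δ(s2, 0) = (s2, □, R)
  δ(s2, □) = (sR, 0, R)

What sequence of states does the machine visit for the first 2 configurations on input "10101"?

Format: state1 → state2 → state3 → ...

Execution trace:
Initial: [s0]10101
Step 1: δ(s0, 1) = (sA, 1, L) → [sA]□10101

The machine reaches the accept state sA and halts.

State sequence: s0 → sA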